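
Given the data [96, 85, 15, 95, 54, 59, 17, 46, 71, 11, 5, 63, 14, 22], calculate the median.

50

Step 1: Sort the data in ascending order: [5, 11, 14, 15, 17, 22, 46, 54, 59, 63, 71, 85, 95, 96]
Step 2: The number of values is n = 14.
Step 3: Since n is even, the median is the average of positions 7 and 8:
  Median = (46 + 54) / 2 = 50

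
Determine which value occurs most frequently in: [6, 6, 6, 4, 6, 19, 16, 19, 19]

6

Step 1: Count the frequency of each value:
  4: appears 1 time(s)
  6: appears 4 time(s)
  16: appears 1 time(s)
  19: appears 3 time(s)
Step 2: The value 6 appears most frequently (4 times).
Step 3: Mode = 6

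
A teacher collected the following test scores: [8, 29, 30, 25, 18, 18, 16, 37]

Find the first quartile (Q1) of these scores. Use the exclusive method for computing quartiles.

16.5

Step 1: Sort the data: [8, 16, 18, 18, 25, 29, 30, 37]
Step 2: n = 8
Step 3: Using the exclusive quartile method:
  Q1 = 16.5
  Q2 (median) = 21.5
  Q3 = 29.75
  IQR = Q3 - Q1 = 29.75 - 16.5 = 13.25
Step 4: Q1 = 16.5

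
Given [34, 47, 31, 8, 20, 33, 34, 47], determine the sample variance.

168.5

Step 1: Compute the mean: (34 + 47 + 31 + 8 + 20 + 33 + 34 + 47) / 8 = 31.75
Step 2: Compute squared deviations from the mean:
  (34 - 31.75)^2 = 5.0625
  (47 - 31.75)^2 = 232.5625
  (31 - 31.75)^2 = 0.5625
  (8 - 31.75)^2 = 564.0625
  (20 - 31.75)^2 = 138.0625
  (33 - 31.75)^2 = 1.5625
  (34 - 31.75)^2 = 5.0625
  (47 - 31.75)^2 = 232.5625
Step 3: Sum of squared deviations = 1179.5
Step 4: Sample variance = 1179.5 / 7 = 168.5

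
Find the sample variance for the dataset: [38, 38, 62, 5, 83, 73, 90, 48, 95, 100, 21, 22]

1032.75

Step 1: Compute the mean: (38 + 38 + 62 + 5 + 83 + 73 + 90 + 48 + 95 + 100 + 21 + 22) / 12 = 56.25
Step 2: Compute squared deviations from the mean:
  (38 - 56.25)^2 = 333.0625
  (38 - 56.25)^2 = 333.0625
  (62 - 56.25)^2 = 33.0625
  (5 - 56.25)^2 = 2626.5625
  (83 - 56.25)^2 = 715.5625
  (73 - 56.25)^2 = 280.5625
  (90 - 56.25)^2 = 1139.0625
  (48 - 56.25)^2 = 68.0625
  (95 - 56.25)^2 = 1501.5625
  (100 - 56.25)^2 = 1914.0625
  (21 - 56.25)^2 = 1242.5625
  (22 - 56.25)^2 = 1173.0625
Step 3: Sum of squared deviations = 11360.25
Step 4: Sample variance = 11360.25 / 11 = 1032.75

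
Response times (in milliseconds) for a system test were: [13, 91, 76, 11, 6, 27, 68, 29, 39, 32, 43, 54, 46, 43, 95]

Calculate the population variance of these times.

712.1156

Step 1: Compute the mean: (13 + 91 + 76 + 11 + 6 + 27 + 68 + 29 + 39 + 32 + 43 + 54 + 46 + 43 + 95) / 15 = 44.8667
Step 2: Compute squared deviations from the mean:
  (13 - 44.8667)^2 = 1015.4844
  (91 - 44.8667)^2 = 2128.2844
  (76 - 44.8667)^2 = 969.2844
  (11 - 44.8667)^2 = 1146.9511
  (6 - 44.8667)^2 = 1510.6178
  (27 - 44.8667)^2 = 319.2178
  (68 - 44.8667)^2 = 535.1511
  (29 - 44.8667)^2 = 251.7511
  (39 - 44.8667)^2 = 34.4178
  (32 - 44.8667)^2 = 165.5511
  (43 - 44.8667)^2 = 3.4844
  (54 - 44.8667)^2 = 83.4178
  (46 - 44.8667)^2 = 1.2844
  (43 - 44.8667)^2 = 3.4844
  (95 - 44.8667)^2 = 2513.3511
Step 3: Sum of squared deviations = 10681.7333
Step 4: Population variance = 10681.7333 / 15 = 712.1156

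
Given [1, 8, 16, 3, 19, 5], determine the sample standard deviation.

7.2847

Step 1: Compute the mean: 8.6667
Step 2: Sum of squared deviations from the mean: 265.3333
Step 3: Sample variance = 265.3333 / 5 = 53.0667
Step 4: Standard deviation = sqrt(53.0667) = 7.2847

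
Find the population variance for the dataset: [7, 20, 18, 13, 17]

21.2

Step 1: Compute the mean: (7 + 20 + 18 + 13 + 17) / 5 = 15
Step 2: Compute squared deviations from the mean:
  (7 - 15)^2 = 64
  (20 - 15)^2 = 25
  (18 - 15)^2 = 9
  (13 - 15)^2 = 4
  (17 - 15)^2 = 4
Step 3: Sum of squared deviations = 106
Step 4: Population variance = 106 / 5 = 21.2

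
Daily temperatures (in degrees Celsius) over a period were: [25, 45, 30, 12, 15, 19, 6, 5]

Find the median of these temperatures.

17

Step 1: Sort the data in ascending order: [5, 6, 12, 15, 19, 25, 30, 45]
Step 2: The number of values is n = 8.
Step 3: Since n is even, the median is the average of positions 4 and 5:
  Median = (15 + 19) / 2 = 17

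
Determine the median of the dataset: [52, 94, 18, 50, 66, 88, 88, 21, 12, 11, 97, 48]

51

Step 1: Sort the data in ascending order: [11, 12, 18, 21, 48, 50, 52, 66, 88, 88, 94, 97]
Step 2: The number of values is n = 12.
Step 3: Since n is even, the median is the average of positions 6 and 7:
  Median = (50 + 52) / 2 = 51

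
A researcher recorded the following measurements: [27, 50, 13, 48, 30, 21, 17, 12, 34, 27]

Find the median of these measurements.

27

Step 1: Sort the data in ascending order: [12, 13, 17, 21, 27, 27, 30, 34, 48, 50]
Step 2: The number of values is n = 10.
Step 3: Since n is even, the median is the average of positions 5 and 6:
  Median = (27 + 27) / 2 = 27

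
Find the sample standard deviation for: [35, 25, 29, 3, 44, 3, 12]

15.9777

Step 1: Compute the mean: 21.5714
Step 2: Sum of squared deviations from the mean: 1531.7143
Step 3: Sample variance = 1531.7143 / 6 = 255.2857
Step 4: Standard deviation = sqrt(255.2857) = 15.9777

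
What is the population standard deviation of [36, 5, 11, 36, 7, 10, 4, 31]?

13.2947

Step 1: Compute the mean: 17.5
Step 2: Sum of squared deviations from the mean: 1414
Step 3: Population variance = 1414 / 8 = 176.75
Step 4: Standard deviation = sqrt(176.75) = 13.2947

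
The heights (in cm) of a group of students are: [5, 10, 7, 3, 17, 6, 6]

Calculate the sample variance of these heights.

21.2381

Step 1: Compute the mean: (5 + 10 + 7 + 3 + 17 + 6 + 6) / 7 = 7.7143
Step 2: Compute squared deviations from the mean:
  (5 - 7.7143)^2 = 7.3673
  (10 - 7.7143)^2 = 5.2245
  (7 - 7.7143)^2 = 0.5102
  (3 - 7.7143)^2 = 22.2245
  (17 - 7.7143)^2 = 86.2245
  (6 - 7.7143)^2 = 2.9388
  (6 - 7.7143)^2 = 2.9388
Step 3: Sum of squared deviations = 127.4286
Step 4: Sample variance = 127.4286 / 6 = 21.2381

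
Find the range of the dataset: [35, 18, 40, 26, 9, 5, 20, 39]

35

Step 1: Identify the maximum value: max = 40
Step 2: Identify the minimum value: min = 5
Step 3: Range = max - min = 40 - 5 = 35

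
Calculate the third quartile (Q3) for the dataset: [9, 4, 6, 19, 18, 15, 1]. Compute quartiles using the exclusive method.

18

Step 1: Sort the data: [1, 4, 6, 9, 15, 18, 19]
Step 2: n = 7
Step 3: Using the exclusive quartile method:
  Q1 = 4
  Q2 (median) = 9
  Q3 = 18
  IQR = Q3 - Q1 = 18 - 4 = 14
Step 4: Q3 = 18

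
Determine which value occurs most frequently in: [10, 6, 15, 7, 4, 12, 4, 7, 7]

7

Step 1: Count the frequency of each value:
  4: appears 2 time(s)
  6: appears 1 time(s)
  7: appears 3 time(s)
  10: appears 1 time(s)
  12: appears 1 time(s)
  15: appears 1 time(s)
Step 2: The value 7 appears most frequently (3 times).
Step 3: Mode = 7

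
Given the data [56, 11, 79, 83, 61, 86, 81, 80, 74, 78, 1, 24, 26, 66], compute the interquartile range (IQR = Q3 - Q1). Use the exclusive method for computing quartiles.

54.75

Step 1: Sort the data: [1, 11, 24, 26, 56, 61, 66, 74, 78, 79, 80, 81, 83, 86]
Step 2: n = 14
Step 3: Using the exclusive quartile method:
  Q1 = 25.5
  Q2 (median) = 70
  Q3 = 80.25
  IQR = Q3 - Q1 = 80.25 - 25.5 = 54.75
Step 4: IQR = 54.75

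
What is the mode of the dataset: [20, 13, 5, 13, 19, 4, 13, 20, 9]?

13

Step 1: Count the frequency of each value:
  4: appears 1 time(s)
  5: appears 1 time(s)
  9: appears 1 time(s)
  13: appears 3 time(s)
  19: appears 1 time(s)
  20: appears 2 time(s)
Step 2: The value 13 appears most frequently (3 times).
Step 3: Mode = 13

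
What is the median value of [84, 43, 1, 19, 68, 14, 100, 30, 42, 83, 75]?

43

Step 1: Sort the data in ascending order: [1, 14, 19, 30, 42, 43, 68, 75, 83, 84, 100]
Step 2: The number of values is n = 11.
Step 3: Since n is odd, the median is the middle value at position 6: 43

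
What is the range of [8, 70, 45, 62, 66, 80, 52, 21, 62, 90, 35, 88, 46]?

82

Step 1: Identify the maximum value: max = 90
Step 2: Identify the minimum value: min = 8
Step 3: Range = max - min = 90 - 8 = 82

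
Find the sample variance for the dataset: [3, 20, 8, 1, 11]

56.3

Step 1: Compute the mean: (3 + 20 + 8 + 1 + 11) / 5 = 8.6
Step 2: Compute squared deviations from the mean:
  (3 - 8.6)^2 = 31.36
  (20 - 8.6)^2 = 129.96
  (8 - 8.6)^2 = 0.36
  (1 - 8.6)^2 = 57.76
  (11 - 8.6)^2 = 5.76
Step 3: Sum of squared deviations = 225.2
Step 4: Sample variance = 225.2 / 4 = 56.3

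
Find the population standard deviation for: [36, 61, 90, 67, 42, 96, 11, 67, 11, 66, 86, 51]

26.898

Step 1: Compute the mean: 57
Step 2: Sum of squared deviations from the mean: 8682
Step 3: Population variance = 8682 / 12 = 723.5
Step 4: Standard deviation = sqrt(723.5) = 26.898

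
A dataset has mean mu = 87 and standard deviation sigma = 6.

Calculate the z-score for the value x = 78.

-1.5

Step 1: Recall the z-score formula: z = (x - mu) / sigma
Step 2: Substitute values: z = (78 - 87) / 6
Step 3: z = -9 / 6 = -1.5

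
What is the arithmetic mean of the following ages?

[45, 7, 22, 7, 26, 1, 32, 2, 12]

17.1111

Step 1: Sum all values: 45 + 7 + 22 + 7 + 26 + 1 + 32 + 2 + 12 = 154
Step 2: Count the number of values: n = 9
Step 3: Mean = sum / n = 154 / 9 = 17.1111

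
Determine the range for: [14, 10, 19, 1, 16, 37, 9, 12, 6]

36

Step 1: Identify the maximum value: max = 37
Step 2: Identify the minimum value: min = 1
Step 3: Range = max - min = 37 - 1 = 36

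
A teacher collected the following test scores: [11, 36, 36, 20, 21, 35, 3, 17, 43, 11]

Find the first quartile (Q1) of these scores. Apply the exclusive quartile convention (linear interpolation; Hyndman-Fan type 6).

11

Step 1: Sort the data: [3, 11, 11, 17, 20, 21, 35, 36, 36, 43]
Step 2: n = 10
Step 3: Using the exclusive quartile method:
  Q1 = 11
  Q2 (median) = 20.5
  Q3 = 36
  IQR = Q3 - Q1 = 36 - 11 = 25
Step 4: Q1 = 11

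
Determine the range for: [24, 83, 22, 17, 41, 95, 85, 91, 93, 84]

78

Step 1: Identify the maximum value: max = 95
Step 2: Identify the minimum value: min = 17
Step 3: Range = max - min = 95 - 17 = 78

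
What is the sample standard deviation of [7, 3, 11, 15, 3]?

5.2154

Step 1: Compute the mean: 7.8
Step 2: Sum of squared deviations from the mean: 108.8
Step 3: Sample variance = 108.8 / 4 = 27.2
Step 4: Standard deviation = sqrt(27.2) = 5.2154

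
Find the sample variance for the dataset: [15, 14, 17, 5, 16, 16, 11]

17.619

Step 1: Compute the mean: (15 + 14 + 17 + 5 + 16 + 16 + 11) / 7 = 13.4286
Step 2: Compute squared deviations from the mean:
  (15 - 13.4286)^2 = 2.4694
  (14 - 13.4286)^2 = 0.3265
  (17 - 13.4286)^2 = 12.7551
  (5 - 13.4286)^2 = 71.0408
  (16 - 13.4286)^2 = 6.6122
  (16 - 13.4286)^2 = 6.6122
  (11 - 13.4286)^2 = 5.898
Step 3: Sum of squared deviations = 105.7143
Step 4: Sample variance = 105.7143 / 6 = 17.619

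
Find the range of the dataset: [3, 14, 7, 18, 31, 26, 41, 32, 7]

38

Step 1: Identify the maximum value: max = 41
Step 2: Identify the minimum value: min = 3
Step 3: Range = max - min = 41 - 3 = 38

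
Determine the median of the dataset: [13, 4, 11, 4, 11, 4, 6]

6

Step 1: Sort the data in ascending order: [4, 4, 4, 6, 11, 11, 13]
Step 2: The number of values is n = 7.
Step 3: Since n is odd, the median is the middle value at position 4: 6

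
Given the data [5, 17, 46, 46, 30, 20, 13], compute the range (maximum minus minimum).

41

Step 1: Identify the maximum value: max = 46
Step 2: Identify the minimum value: min = 5
Step 3: Range = max - min = 46 - 5 = 41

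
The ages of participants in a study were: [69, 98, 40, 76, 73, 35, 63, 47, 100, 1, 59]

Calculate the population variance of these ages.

748.6281

Step 1: Compute the mean: (69 + 98 + 40 + 76 + 73 + 35 + 63 + 47 + 100 + 1 + 59) / 11 = 60.0909
Step 2: Compute squared deviations from the mean:
  (69 - 60.0909)^2 = 79.3719
  (98 - 60.0909)^2 = 1437.0992
  (40 - 60.0909)^2 = 403.6446
  (76 - 60.0909)^2 = 253.0992
  (73 - 60.0909)^2 = 166.6446
  (35 - 60.0909)^2 = 629.5537
  (63 - 60.0909)^2 = 8.4628
  (47 - 60.0909)^2 = 171.3719
  (100 - 60.0909)^2 = 1592.7355
  (1 - 60.0909)^2 = 3491.7355
  (59 - 60.0909)^2 = 1.1901
Step 3: Sum of squared deviations = 8234.9091
Step 4: Population variance = 8234.9091 / 11 = 748.6281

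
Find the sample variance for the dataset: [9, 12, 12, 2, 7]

17.3

Step 1: Compute the mean: (9 + 12 + 12 + 2 + 7) / 5 = 8.4
Step 2: Compute squared deviations from the mean:
  (9 - 8.4)^2 = 0.36
  (12 - 8.4)^2 = 12.96
  (12 - 8.4)^2 = 12.96
  (2 - 8.4)^2 = 40.96
  (7 - 8.4)^2 = 1.96
Step 3: Sum of squared deviations = 69.2
Step 4: Sample variance = 69.2 / 4 = 17.3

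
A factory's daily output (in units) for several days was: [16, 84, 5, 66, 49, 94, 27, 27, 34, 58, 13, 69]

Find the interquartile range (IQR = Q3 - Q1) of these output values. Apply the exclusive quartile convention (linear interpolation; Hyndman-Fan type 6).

49.5

Step 1: Sort the data: [5, 13, 16, 27, 27, 34, 49, 58, 66, 69, 84, 94]
Step 2: n = 12
Step 3: Using the exclusive quartile method:
  Q1 = 18.75
  Q2 (median) = 41.5
  Q3 = 68.25
  IQR = Q3 - Q1 = 68.25 - 18.75 = 49.5
Step 4: IQR = 49.5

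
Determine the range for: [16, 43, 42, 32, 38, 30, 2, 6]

41

Step 1: Identify the maximum value: max = 43
Step 2: Identify the minimum value: min = 2
Step 3: Range = max - min = 43 - 2 = 41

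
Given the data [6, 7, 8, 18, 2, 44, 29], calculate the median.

8

Step 1: Sort the data in ascending order: [2, 6, 7, 8, 18, 29, 44]
Step 2: The number of values is n = 7.
Step 3: Since n is odd, the median is the middle value at position 4: 8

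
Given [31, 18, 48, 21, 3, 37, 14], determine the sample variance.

229.619

Step 1: Compute the mean: (31 + 18 + 48 + 21 + 3 + 37 + 14) / 7 = 24.5714
Step 2: Compute squared deviations from the mean:
  (31 - 24.5714)^2 = 41.3265
  (18 - 24.5714)^2 = 43.1837
  (48 - 24.5714)^2 = 548.898
  (21 - 24.5714)^2 = 12.7551
  (3 - 24.5714)^2 = 465.3265
  (37 - 24.5714)^2 = 154.4694
  (14 - 24.5714)^2 = 111.7551
Step 3: Sum of squared deviations = 1377.7143
Step 4: Sample variance = 1377.7143 / 6 = 229.619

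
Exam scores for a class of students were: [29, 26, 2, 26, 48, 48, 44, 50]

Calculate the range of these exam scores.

48

Step 1: Identify the maximum value: max = 50
Step 2: Identify the minimum value: min = 2
Step 3: Range = max - min = 50 - 2 = 48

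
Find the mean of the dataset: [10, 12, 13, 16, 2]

10.6

Step 1: Sum all values: 10 + 12 + 13 + 16 + 2 = 53
Step 2: Count the number of values: n = 5
Step 3: Mean = sum / n = 53 / 5 = 10.6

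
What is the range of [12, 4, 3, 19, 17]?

16

Step 1: Identify the maximum value: max = 19
Step 2: Identify the minimum value: min = 3
Step 3: Range = max - min = 19 - 3 = 16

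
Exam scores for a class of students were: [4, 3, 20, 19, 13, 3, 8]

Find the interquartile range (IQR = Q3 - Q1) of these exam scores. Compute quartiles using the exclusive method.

16

Step 1: Sort the data: [3, 3, 4, 8, 13, 19, 20]
Step 2: n = 7
Step 3: Using the exclusive quartile method:
  Q1 = 3
  Q2 (median) = 8
  Q3 = 19
  IQR = Q3 - Q1 = 19 - 3 = 16
Step 4: IQR = 16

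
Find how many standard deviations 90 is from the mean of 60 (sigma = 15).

2

Step 1: Recall the z-score formula: z = (x - mu) / sigma
Step 2: Substitute values: z = (90 - 60) / 15
Step 3: z = 30 / 15 = 2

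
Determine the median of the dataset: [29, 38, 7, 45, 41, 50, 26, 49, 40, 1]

39

Step 1: Sort the data in ascending order: [1, 7, 26, 29, 38, 40, 41, 45, 49, 50]
Step 2: The number of values is n = 10.
Step 3: Since n is even, the median is the average of positions 5 and 6:
  Median = (38 + 40) / 2 = 39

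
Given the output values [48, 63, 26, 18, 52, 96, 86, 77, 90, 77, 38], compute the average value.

61

Step 1: Sum all values: 48 + 63 + 26 + 18 + 52 + 96 + 86 + 77 + 90 + 77 + 38 = 671
Step 2: Count the number of values: n = 11
Step 3: Mean = sum / n = 671 / 11 = 61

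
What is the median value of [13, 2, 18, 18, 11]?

13

Step 1: Sort the data in ascending order: [2, 11, 13, 18, 18]
Step 2: The number of values is n = 5.
Step 3: Since n is odd, the median is the middle value at position 3: 13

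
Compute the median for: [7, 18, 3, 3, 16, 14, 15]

14

Step 1: Sort the data in ascending order: [3, 3, 7, 14, 15, 16, 18]
Step 2: The number of values is n = 7.
Step 3: Since n is odd, the median is the middle value at position 4: 14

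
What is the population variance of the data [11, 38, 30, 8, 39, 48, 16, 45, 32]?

193.1111

Step 1: Compute the mean: (11 + 38 + 30 + 8 + 39 + 48 + 16 + 45 + 32) / 9 = 29.6667
Step 2: Compute squared deviations from the mean:
  (11 - 29.6667)^2 = 348.4444
  (38 - 29.6667)^2 = 69.4444
  (30 - 29.6667)^2 = 0.1111
  (8 - 29.6667)^2 = 469.4444
  (39 - 29.6667)^2 = 87.1111
  (48 - 29.6667)^2 = 336.1111
  (16 - 29.6667)^2 = 186.7778
  (45 - 29.6667)^2 = 235.1111
  (32 - 29.6667)^2 = 5.4444
Step 3: Sum of squared deviations = 1738
Step 4: Population variance = 1738 / 9 = 193.1111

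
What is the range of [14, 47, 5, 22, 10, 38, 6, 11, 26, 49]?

44

Step 1: Identify the maximum value: max = 49
Step 2: Identify the minimum value: min = 5
Step 3: Range = max - min = 49 - 5 = 44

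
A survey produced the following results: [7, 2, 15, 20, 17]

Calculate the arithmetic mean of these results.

12.2

Step 1: Sum all values: 7 + 2 + 15 + 20 + 17 = 61
Step 2: Count the number of values: n = 5
Step 3: Mean = sum / n = 61 / 5 = 12.2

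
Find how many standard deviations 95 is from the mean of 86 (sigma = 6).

1.5

Step 1: Recall the z-score formula: z = (x - mu) / sigma
Step 2: Substitute values: z = (95 - 86) / 6
Step 3: z = 9 / 6 = 1.5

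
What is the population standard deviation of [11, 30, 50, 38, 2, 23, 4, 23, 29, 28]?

14.1549

Step 1: Compute the mean: 23.8
Step 2: Sum of squared deviations from the mean: 2003.6
Step 3: Population variance = 2003.6 / 10 = 200.36
Step 4: Standard deviation = sqrt(200.36) = 14.1549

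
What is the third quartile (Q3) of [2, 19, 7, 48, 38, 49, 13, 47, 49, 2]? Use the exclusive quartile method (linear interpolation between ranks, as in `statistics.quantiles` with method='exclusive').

48.25

Step 1: Sort the data: [2, 2, 7, 13, 19, 38, 47, 48, 49, 49]
Step 2: n = 10
Step 3: Using the exclusive quartile method:
  Q1 = 5.75
  Q2 (median) = 28.5
  Q3 = 48.25
  IQR = Q3 - Q1 = 48.25 - 5.75 = 42.5
Step 4: Q3 = 48.25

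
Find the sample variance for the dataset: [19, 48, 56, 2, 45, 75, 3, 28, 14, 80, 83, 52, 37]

767.3974

Step 1: Compute the mean: (19 + 48 + 56 + 2 + 45 + 75 + 3 + 28 + 14 + 80 + 83 + 52 + 37) / 13 = 41.6923
Step 2: Compute squared deviations from the mean:
  (19 - 41.6923)^2 = 514.9408
  (48 - 41.6923)^2 = 39.787
  (56 - 41.6923)^2 = 204.7101
  (2 - 41.6923)^2 = 1575.4793
  (45 - 41.6923)^2 = 10.9408
  (75 - 41.6923)^2 = 1109.4024
  (3 - 41.6923)^2 = 1497.0947
  (28 - 41.6923)^2 = 187.4793
  (14 - 41.6923)^2 = 766.8639
  (80 - 41.6923)^2 = 1467.4793
  (83 - 41.6923)^2 = 1706.3254
  (52 - 41.6923)^2 = 106.2485
  (37 - 41.6923)^2 = 22.0178
Step 3: Sum of squared deviations = 9208.7692
Step 4: Sample variance = 9208.7692 / 12 = 767.3974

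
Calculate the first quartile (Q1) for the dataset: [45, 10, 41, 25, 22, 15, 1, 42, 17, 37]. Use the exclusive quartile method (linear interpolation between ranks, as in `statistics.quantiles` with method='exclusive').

13.75

Step 1: Sort the data: [1, 10, 15, 17, 22, 25, 37, 41, 42, 45]
Step 2: n = 10
Step 3: Using the exclusive quartile method:
  Q1 = 13.75
  Q2 (median) = 23.5
  Q3 = 41.25
  IQR = Q3 - Q1 = 41.25 - 13.75 = 27.5
Step 4: Q1 = 13.75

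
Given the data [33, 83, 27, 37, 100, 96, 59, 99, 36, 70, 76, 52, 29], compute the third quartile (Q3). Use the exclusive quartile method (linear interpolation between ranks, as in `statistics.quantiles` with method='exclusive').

89.5

Step 1: Sort the data: [27, 29, 33, 36, 37, 52, 59, 70, 76, 83, 96, 99, 100]
Step 2: n = 13
Step 3: Using the exclusive quartile method:
  Q1 = 34.5
  Q2 (median) = 59
  Q3 = 89.5
  IQR = Q3 - Q1 = 89.5 - 34.5 = 55
Step 4: Q3 = 89.5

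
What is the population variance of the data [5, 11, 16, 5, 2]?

25.36

Step 1: Compute the mean: (5 + 11 + 16 + 5 + 2) / 5 = 7.8
Step 2: Compute squared deviations from the mean:
  (5 - 7.8)^2 = 7.84
  (11 - 7.8)^2 = 10.24
  (16 - 7.8)^2 = 67.24
  (5 - 7.8)^2 = 7.84
  (2 - 7.8)^2 = 33.64
Step 3: Sum of squared deviations = 126.8
Step 4: Population variance = 126.8 / 5 = 25.36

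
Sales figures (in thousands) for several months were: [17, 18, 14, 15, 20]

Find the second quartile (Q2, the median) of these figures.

17

Step 1: Sort the data: [14, 15, 17, 18, 20]
Step 2: n = 5
Step 3: Q2 is the median. Since n is odd, it is the middle value at position 3: 17
Step 4: Q2 = 17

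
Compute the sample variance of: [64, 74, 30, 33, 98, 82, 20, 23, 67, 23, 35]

766.0909

Step 1: Compute the mean: (64 + 74 + 30 + 33 + 98 + 82 + 20 + 23 + 67 + 23 + 35) / 11 = 49.9091
Step 2: Compute squared deviations from the mean:
  (64 - 49.9091)^2 = 198.5537
  (74 - 49.9091)^2 = 580.3719
  (30 - 49.9091)^2 = 396.3719
  (33 - 49.9091)^2 = 285.9174
  (98 - 49.9091)^2 = 2312.7355
  (82 - 49.9091)^2 = 1029.8264
  (20 - 49.9091)^2 = 894.5537
  (23 - 49.9091)^2 = 724.0992
  (67 - 49.9091)^2 = 292.0992
  (23 - 49.9091)^2 = 724.0992
  (35 - 49.9091)^2 = 222.281
Step 3: Sum of squared deviations = 7660.9091
Step 4: Sample variance = 7660.9091 / 10 = 766.0909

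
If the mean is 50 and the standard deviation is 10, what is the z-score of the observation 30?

-2

Step 1: Recall the z-score formula: z = (x - mu) / sigma
Step 2: Substitute values: z = (30 - 50) / 10
Step 3: z = -20 / 10 = -2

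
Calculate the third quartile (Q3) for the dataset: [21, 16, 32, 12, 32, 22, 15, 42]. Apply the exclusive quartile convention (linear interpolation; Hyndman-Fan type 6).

32

Step 1: Sort the data: [12, 15, 16, 21, 22, 32, 32, 42]
Step 2: n = 8
Step 3: Using the exclusive quartile method:
  Q1 = 15.25
  Q2 (median) = 21.5
  Q3 = 32
  IQR = Q3 - Q1 = 32 - 15.25 = 16.75
Step 4: Q3 = 32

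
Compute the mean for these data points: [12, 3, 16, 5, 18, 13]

11.1667

Step 1: Sum all values: 12 + 3 + 16 + 5 + 18 + 13 = 67
Step 2: Count the number of values: n = 6
Step 3: Mean = sum / n = 67 / 6 = 11.1667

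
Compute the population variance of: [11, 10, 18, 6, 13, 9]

13.8056

Step 1: Compute the mean: (11 + 10 + 18 + 6 + 13 + 9) / 6 = 11.1667
Step 2: Compute squared deviations from the mean:
  (11 - 11.1667)^2 = 0.0278
  (10 - 11.1667)^2 = 1.3611
  (18 - 11.1667)^2 = 46.6944
  (6 - 11.1667)^2 = 26.6944
  (13 - 11.1667)^2 = 3.3611
  (9 - 11.1667)^2 = 4.6944
Step 3: Sum of squared deviations = 82.8333
Step 4: Population variance = 82.8333 / 6 = 13.8056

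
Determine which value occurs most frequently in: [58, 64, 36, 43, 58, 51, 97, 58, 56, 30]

58

Step 1: Count the frequency of each value:
  30: appears 1 time(s)
  36: appears 1 time(s)
  43: appears 1 time(s)
  51: appears 1 time(s)
  56: appears 1 time(s)
  58: appears 3 time(s)
  64: appears 1 time(s)
  97: appears 1 time(s)
Step 2: The value 58 appears most frequently (3 times).
Step 3: Mode = 58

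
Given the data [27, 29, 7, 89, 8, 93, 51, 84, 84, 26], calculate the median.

40

Step 1: Sort the data in ascending order: [7, 8, 26, 27, 29, 51, 84, 84, 89, 93]
Step 2: The number of values is n = 10.
Step 3: Since n is even, the median is the average of positions 5 and 6:
  Median = (29 + 51) / 2 = 40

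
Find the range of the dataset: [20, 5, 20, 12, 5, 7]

15

Step 1: Identify the maximum value: max = 20
Step 2: Identify the minimum value: min = 5
Step 3: Range = max - min = 20 - 5 = 15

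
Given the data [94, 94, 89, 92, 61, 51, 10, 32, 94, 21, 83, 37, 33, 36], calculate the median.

56

Step 1: Sort the data in ascending order: [10, 21, 32, 33, 36, 37, 51, 61, 83, 89, 92, 94, 94, 94]
Step 2: The number of values is n = 14.
Step 3: Since n is even, the median is the average of positions 7 and 8:
  Median = (51 + 61) / 2 = 56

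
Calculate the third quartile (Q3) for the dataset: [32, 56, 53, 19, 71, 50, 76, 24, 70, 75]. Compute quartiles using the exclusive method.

72

Step 1: Sort the data: [19, 24, 32, 50, 53, 56, 70, 71, 75, 76]
Step 2: n = 10
Step 3: Using the exclusive quartile method:
  Q1 = 30
  Q2 (median) = 54.5
  Q3 = 72
  IQR = Q3 - Q1 = 72 - 30 = 42
Step 4: Q3 = 72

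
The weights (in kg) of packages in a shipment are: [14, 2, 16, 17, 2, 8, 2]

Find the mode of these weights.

2

Step 1: Count the frequency of each value:
  2: appears 3 time(s)
  8: appears 1 time(s)
  14: appears 1 time(s)
  16: appears 1 time(s)
  17: appears 1 time(s)
Step 2: The value 2 appears most frequently (3 times).
Step 3: Mode = 2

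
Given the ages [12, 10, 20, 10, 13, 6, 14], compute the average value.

12.1429

Step 1: Sum all values: 12 + 10 + 20 + 10 + 13 + 6 + 14 = 85
Step 2: Count the number of values: n = 7
Step 3: Mean = sum / n = 85 / 7 = 12.1429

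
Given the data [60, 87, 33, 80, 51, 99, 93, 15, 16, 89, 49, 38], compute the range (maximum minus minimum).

84

Step 1: Identify the maximum value: max = 99
Step 2: Identify the minimum value: min = 15
Step 3: Range = max - min = 99 - 15 = 84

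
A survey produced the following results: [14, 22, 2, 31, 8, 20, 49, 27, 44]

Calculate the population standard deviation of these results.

14.6927

Step 1: Compute the mean: 24.1111
Step 2: Sum of squared deviations from the mean: 1942.8889
Step 3: Population variance = 1942.8889 / 9 = 215.8765
Step 4: Standard deviation = sqrt(215.8765) = 14.6927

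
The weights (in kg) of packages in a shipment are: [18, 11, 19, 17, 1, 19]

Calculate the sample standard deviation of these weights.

7.111

Step 1: Compute the mean: 14.1667
Step 2: Sum of squared deviations from the mean: 252.8333
Step 3: Sample variance = 252.8333 / 5 = 50.5667
Step 4: Standard deviation = sqrt(50.5667) = 7.111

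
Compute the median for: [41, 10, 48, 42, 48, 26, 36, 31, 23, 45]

38.5

Step 1: Sort the data in ascending order: [10, 23, 26, 31, 36, 41, 42, 45, 48, 48]
Step 2: The number of values is n = 10.
Step 3: Since n is even, the median is the average of positions 5 and 6:
  Median = (36 + 41) / 2 = 38.5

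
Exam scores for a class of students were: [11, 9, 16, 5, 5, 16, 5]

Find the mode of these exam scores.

5

Step 1: Count the frequency of each value:
  5: appears 3 time(s)
  9: appears 1 time(s)
  11: appears 1 time(s)
  16: appears 2 time(s)
Step 2: The value 5 appears most frequently (3 times).
Step 3: Mode = 5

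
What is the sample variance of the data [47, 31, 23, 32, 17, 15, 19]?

126.9048

Step 1: Compute the mean: (47 + 31 + 23 + 32 + 17 + 15 + 19) / 7 = 26.2857
Step 2: Compute squared deviations from the mean:
  (47 - 26.2857)^2 = 429.0816
  (31 - 26.2857)^2 = 22.2245
  (23 - 26.2857)^2 = 10.7959
  (32 - 26.2857)^2 = 32.6531
  (17 - 26.2857)^2 = 86.2245
  (15 - 26.2857)^2 = 127.3673
  (19 - 26.2857)^2 = 53.0816
Step 3: Sum of squared deviations = 761.4286
Step 4: Sample variance = 761.4286 / 6 = 126.9048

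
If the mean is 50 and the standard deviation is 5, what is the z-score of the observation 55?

1

Step 1: Recall the z-score formula: z = (x - mu) / sigma
Step 2: Substitute values: z = (55 - 50) / 5
Step 3: z = 5 / 5 = 1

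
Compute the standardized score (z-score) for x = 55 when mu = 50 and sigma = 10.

0.5

Step 1: Recall the z-score formula: z = (x - mu) / sigma
Step 2: Substitute values: z = (55 - 50) / 10
Step 3: z = 5 / 10 = 0.5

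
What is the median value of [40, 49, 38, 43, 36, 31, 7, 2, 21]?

36

Step 1: Sort the data in ascending order: [2, 7, 21, 31, 36, 38, 40, 43, 49]
Step 2: The number of values is n = 9.
Step 3: Since n is odd, the median is the middle value at position 5: 36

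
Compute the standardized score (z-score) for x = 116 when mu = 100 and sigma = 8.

2

Step 1: Recall the z-score formula: z = (x - mu) / sigma
Step 2: Substitute values: z = (116 - 100) / 8
Step 3: z = 16 / 8 = 2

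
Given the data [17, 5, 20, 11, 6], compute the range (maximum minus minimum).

15

Step 1: Identify the maximum value: max = 20
Step 2: Identify the minimum value: min = 5
Step 3: Range = max - min = 20 - 5 = 15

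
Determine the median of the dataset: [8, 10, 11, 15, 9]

10

Step 1: Sort the data in ascending order: [8, 9, 10, 11, 15]
Step 2: The number of values is n = 5.
Step 3: Since n is odd, the median is the middle value at position 3: 10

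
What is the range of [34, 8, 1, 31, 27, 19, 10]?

33

Step 1: Identify the maximum value: max = 34
Step 2: Identify the minimum value: min = 1
Step 3: Range = max - min = 34 - 1 = 33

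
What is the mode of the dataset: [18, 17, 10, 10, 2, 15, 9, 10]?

10

Step 1: Count the frequency of each value:
  2: appears 1 time(s)
  9: appears 1 time(s)
  10: appears 3 time(s)
  15: appears 1 time(s)
  17: appears 1 time(s)
  18: appears 1 time(s)
Step 2: The value 10 appears most frequently (3 times).
Step 3: Mode = 10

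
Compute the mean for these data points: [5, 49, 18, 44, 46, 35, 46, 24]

33.375

Step 1: Sum all values: 5 + 49 + 18 + 44 + 46 + 35 + 46 + 24 = 267
Step 2: Count the number of values: n = 8
Step 3: Mean = sum / n = 267 / 8 = 33.375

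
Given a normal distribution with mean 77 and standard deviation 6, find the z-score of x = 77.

0

Step 1: Recall the z-score formula: z = (x - mu) / sigma
Step 2: Substitute values: z = (77 - 77) / 6
Step 3: z = 0 / 6 = 0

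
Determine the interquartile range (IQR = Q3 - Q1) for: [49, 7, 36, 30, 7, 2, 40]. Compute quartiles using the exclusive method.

33

Step 1: Sort the data: [2, 7, 7, 30, 36, 40, 49]
Step 2: n = 7
Step 3: Using the exclusive quartile method:
  Q1 = 7
  Q2 (median) = 30
  Q3 = 40
  IQR = Q3 - Q1 = 40 - 7 = 33
Step 4: IQR = 33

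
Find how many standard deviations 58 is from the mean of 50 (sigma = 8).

1

Step 1: Recall the z-score formula: z = (x - mu) / sigma
Step 2: Substitute values: z = (58 - 50) / 8
Step 3: z = 8 / 8 = 1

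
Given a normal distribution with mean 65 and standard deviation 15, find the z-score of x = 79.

0.9333

Step 1: Recall the z-score formula: z = (x - mu) / sigma
Step 2: Substitute values: z = (79 - 65) / 15
Step 3: z = 14 / 15 = 0.9333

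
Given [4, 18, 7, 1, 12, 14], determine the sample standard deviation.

6.4395

Step 1: Compute the mean: 9.3333
Step 2: Sum of squared deviations from the mean: 207.3333
Step 3: Sample variance = 207.3333 / 5 = 41.4667
Step 4: Standard deviation = sqrt(41.4667) = 6.4395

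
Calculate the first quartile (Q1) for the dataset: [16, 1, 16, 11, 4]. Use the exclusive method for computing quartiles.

2.5

Step 1: Sort the data: [1, 4, 11, 16, 16]
Step 2: n = 5
Step 3: Using the exclusive quartile method:
  Q1 = 2.5
  Q2 (median) = 11
  Q3 = 16
  IQR = Q3 - Q1 = 16 - 2.5 = 13.5
Step 4: Q1 = 2.5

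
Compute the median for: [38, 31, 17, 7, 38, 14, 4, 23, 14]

17

Step 1: Sort the data in ascending order: [4, 7, 14, 14, 17, 23, 31, 38, 38]
Step 2: The number of values is n = 9.
Step 3: Since n is odd, the median is the middle value at position 5: 17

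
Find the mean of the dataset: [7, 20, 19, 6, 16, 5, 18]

13

Step 1: Sum all values: 7 + 20 + 19 + 6 + 16 + 5 + 18 = 91
Step 2: Count the number of values: n = 7
Step 3: Mean = sum / n = 91 / 7 = 13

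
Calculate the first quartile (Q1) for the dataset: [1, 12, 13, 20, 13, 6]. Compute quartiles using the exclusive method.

4.75

Step 1: Sort the data: [1, 6, 12, 13, 13, 20]
Step 2: n = 6
Step 3: Using the exclusive quartile method:
  Q1 = 4.75
  Q2 (median) = 12.5
  Q3 = 14.75
  IQR = Q3 - Q1 = 14.75 - 4.75 = 10
Step 4: Q1 = 4.75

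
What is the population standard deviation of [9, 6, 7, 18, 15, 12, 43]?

11.8287

Step 1: Compute the mean: 15.7143
Step 2: Sum of squared deviations from the mean: 979.4286
Step 3: Population variance = 979.4286 / 7 = 139.9184
Step 4: Standard deviation = sqrt(139.9184) = 11.8287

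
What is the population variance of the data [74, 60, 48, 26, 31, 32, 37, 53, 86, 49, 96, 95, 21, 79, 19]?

666.0622

Step 1: Compute the mean: (74 + 60 + 48 + 26 + 31 + 32 + 37 + 53 + 86 + 49 + 96 + 95 + 21 + 79 + 19) / 15 = 53.7333
Step 2: Compute squared deviations from the mean:
  (74 - 53.7333)^2 = 410.7378
  (60 - 53.7333)^2 = 39.2711
  (48 - 53.7333)^2 = 32.8711
  (26 - 53.7333)^2 = 769.1378
  (31 - 53.7333)^2 = 516.8044
  (32 - 53.7333)^2 = 472.3378
  (37 - 53.7333)^2 = 280.0044
  (53 - 53.7333)^2 = 0.5378
  (86 - 53.7333)^2 = 1041.1378
  (49 - 53.7333)^2 = 22.4044
  (96 - 53.7333)^2 = 1786.4711
  (95 - 53.7333)^2 = 1702.9378
  (21 - 53.7333)^2 = 1071.4711
  (79 - 53.7333)^2 = 638.4044
  (19 - 53.7333)^2 = 1206.4044
Step 3: Sum of squared deviations = 9990.9333
Step 4: Population variance = 9990.9333 / 15 = 666.0622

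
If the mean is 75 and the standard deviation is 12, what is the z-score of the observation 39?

-3

Step 1: Recall the z-score formula: z = (x - mu) / sigma
Step 2: Substitute values: z = (39 - 75) / 12
Step 3: z = -36 / 12 = -3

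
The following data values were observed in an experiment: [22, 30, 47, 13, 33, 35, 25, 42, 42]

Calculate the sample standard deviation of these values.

10.8909

Step 1: Compute the mean: 32.1111
Step 2: Sum of squared deviations from the mean: 948.8889
Step 3: Sample variance = 948.8889 / 8 = 118.6111
Step 4: Standard deviation = sqrt(118.6111) = 10.8909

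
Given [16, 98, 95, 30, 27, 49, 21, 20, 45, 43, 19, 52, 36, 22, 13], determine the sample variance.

696.4952

Step 1: Compute the mean: (16 + 98 + 95 + 30 + 27 + 49 + 21 + 20 + 45 + 43 + 19 + 52 + 36 + 22 + 13) / 15 = 39.0667
Step 2: Compute squared deviations from the mean:
  (16 - 39.0667)^2 = 532.0711
  (98 - 39.0667)^2 = 3473.1378
  (95 - 39.0667)^2 = 3128.5378
  (30 - 39.0667)^2 = 82.2044
  (27 - 39.0667)^2 = 145.6044
  (49 - 39.0667)^2 = 98.6711
  (21 - 39.0667)^2 = 326.4044
  (20 - 39.0667)^2 = 363.5378
  (45 - 39.0667)^2 = 35.2044
  (43 - 39.0667)^2 = 15.4711
  (19 - 39.0667)^2 = 402.6711
  (52 - 39.0667)^2 = 167.2711
  (36 - 39.0667)^2 = 9.4044
  (22 - 39.0667)^2 = 291.2711
  (13 - 39.0667)^2 = 679.4711
Step 3: Sum of squared deviations = 9750.9333
Step 4: Sample variance = 9750.9333 / 14 = 696.4952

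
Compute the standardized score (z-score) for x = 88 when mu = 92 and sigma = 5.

-0.8

Step 1: Recall the z-score formula: z = (x - mu) / sigma
Step 2: Substitute values: z = (88 - 92) / 5
Step 3: z = -4 / 5 = -0.8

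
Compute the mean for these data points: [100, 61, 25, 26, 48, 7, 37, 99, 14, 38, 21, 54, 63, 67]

47.1429

Step 1: Sum all values: 100 + 61 + 25 + 26 + 48 + 7 + 37 + 99 + 14 + 38 + 21 + 54 + 63 + 67 = 660
Step 2: Count the number of values: n = 14
Step 3: Mean = sum / n = 660 / 14 = 47.1429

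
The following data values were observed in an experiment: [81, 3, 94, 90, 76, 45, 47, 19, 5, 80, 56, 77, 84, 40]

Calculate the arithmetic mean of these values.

56.9286

Step 1: Sum all values: 81 + 3 + 94 + 90 + 76 + 45 + 47 + 19 + 5 + 80 + 56 + 77 + 84 + 40 = 797
Step 2: Count the number of values: n = 14
Step 3: Mean = sum / n = 797 / 14 = 56.9286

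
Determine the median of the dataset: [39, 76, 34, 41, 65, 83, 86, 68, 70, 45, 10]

65

Step 1: Sort the data in ascending order: [10, 34, 39, 41, 45, 65, 68, 70, 76, 83, 86]
Step 2: The number of values is n = 11.
Step 3: Since n is odd, the median is the middle value at position 6: 65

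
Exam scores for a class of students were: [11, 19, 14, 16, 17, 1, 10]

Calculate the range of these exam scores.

18

Step 1: Identify the maximum value: max = 19
Step 2: Identify the minimum value: min = 1
Step 3: Range = max - min = 19 - 1 = 18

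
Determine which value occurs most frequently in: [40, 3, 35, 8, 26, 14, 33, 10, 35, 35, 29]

35

Step 1: Count the frequency of each value:
  3: appears 1 time(s)
  8: appears 1 time(s)
  10: appears 1 time(s)
  14: appears 1 time(s)
  26: appears 1 time(s)
  29: appears 1 time(s)
  33: appears 1 time(s)
  35: appears 3 time(s)
  40: appears 1 time(s)
Step 2: The value 35 appears most frequently (3 times).
Step 3: Mode = 35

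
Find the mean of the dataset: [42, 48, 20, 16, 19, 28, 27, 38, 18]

28.4444

Step 1: Sum all values: 42 + 48 + 20 + 16 + 19 + 28 + 27 + 38 + 18 = 256
Step 2: Count the number of values: n = 9
Step 3: Mean = sum / n = 256 / 9 = 28.4444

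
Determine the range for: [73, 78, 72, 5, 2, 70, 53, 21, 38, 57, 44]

76

Step 1: Identify the maximum value: max = 78
Step 2: Identify the minimum value: min = 2
Step 3: Range = max - min = 78 - 2 = 76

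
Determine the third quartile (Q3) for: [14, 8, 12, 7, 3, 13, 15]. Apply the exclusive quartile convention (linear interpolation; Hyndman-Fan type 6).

14

Step 1: Sort the data: [3, 7, 8, 12, 13, 14, 15]
Step 2: n = 7
Step 3: Using the exclusive quartile method:
  Q1 = 7
  Q2 (median) = 12
  Q3 = 14
  IQR = Q3 - Q1 = 14 - 7 = 7
Step 4: Q3 = 14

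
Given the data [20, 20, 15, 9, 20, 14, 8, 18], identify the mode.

20

Step 1: Count the frequency of each value:
  8: appears 1 time(s)
  9: appears 1 time(s)
  14: appears 1 time(s)
  15: appears 1 time(s)
  18: appears 1 time(s)
  20: appears 3 time(s)
Step 2: The value 20 appears most frequently (3 times).
Step 3: Mode = 20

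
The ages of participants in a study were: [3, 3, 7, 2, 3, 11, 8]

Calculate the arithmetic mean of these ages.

5.2857

Step 1: Sum all values: 3 + 3 + 7 + 2 + 3 + 11 + 8 = 37
Step 2: Count the number of values: n = 7
Step 3: Mean = sum / n = 37 / 7 = 5.2857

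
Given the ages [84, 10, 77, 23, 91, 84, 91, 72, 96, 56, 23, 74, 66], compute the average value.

65.1538

Step 1: Sum all values: 84 + 10 + 77 + 23 + 91 + 84 + 91 + 72 + 96 + 56 + 23 + 74 + 66 = 847
Step 2: Count the number of values: n = 13
Step 3: Mean = sum / n = 847 / 13 = 65.1538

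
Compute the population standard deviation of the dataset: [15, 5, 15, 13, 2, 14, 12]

4.8234

Step 1: Compute the mean: 10.8571
Step 2: Sum of squared deviations from the mean: 162.8571
Step 3: Population variance = 162.8571 / 7 = 23.2653
Step 4: Standard deviation = sqrt(23.2653) = 4.8234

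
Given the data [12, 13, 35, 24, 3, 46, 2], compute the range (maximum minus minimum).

44

Step 1: Identify the maximum value: max = 46
Step 2: Identify the minimum value: min = 2
Step 3: Range = max - min = 46 - 2 = 44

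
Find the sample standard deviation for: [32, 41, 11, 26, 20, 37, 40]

11.1782

Step 1: Compute the mean: 29.5714
Step 2: Sum of squared deviations from the mean: 749.7143
Step 3: Sample variance = 749.7143 / 6 = 124.9524
Step 4: Standard deviation = sqrt(124.9524) = 11.1782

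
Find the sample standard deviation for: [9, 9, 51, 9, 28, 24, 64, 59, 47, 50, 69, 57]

22.6006

Step 1: Compute the mean: 39.6667
Step 2: Sum of squared deviations from the mean: 5618.6667
Step 3: Sample variance = 5618.6667 / 11 = 510.7879
Step 4: Standard deviation = sqrt(510.7879) = 22.6006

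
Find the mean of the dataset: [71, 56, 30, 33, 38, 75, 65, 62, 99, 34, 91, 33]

57.25

Step 1: Sum all values: 71 + 56 + 30 + 33 + 38 + 75 + 65 + 62 + 99 + 34 + 91 + 33 = 687
Step 2: Count the number of values: n = 12
Step 3: Mean = sum / n = 687 / 12 = 57.25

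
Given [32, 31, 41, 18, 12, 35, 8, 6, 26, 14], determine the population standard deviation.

11.6538

Step 1: Compute the mean: 22.3
Step 2: Sum of squared deviations from the mean: 1358.1
Step 3: Population variance = 1358.1 / 10 = 135.81
Step 4: Standard deviation = sqrt(135.81) = 11.6538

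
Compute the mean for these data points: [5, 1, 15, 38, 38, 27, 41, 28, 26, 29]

24.8

Step 1: Sum all values: 5 + 1 + 15 + 38 + 38 + 27 + 41 + 28 + 26 + 29 = 248
Step 2: Count the number of values: n = 10
Step 3: Mean = sum / n = 248 / 10 = 24.8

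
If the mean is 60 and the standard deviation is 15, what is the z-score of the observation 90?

2

Step 1: Recall the z-score formula: z = (x - mu) / sigma
Step 2: Substitute values: z = (90 - 60) / 15
Step 3: z = 30 / 15 = 2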